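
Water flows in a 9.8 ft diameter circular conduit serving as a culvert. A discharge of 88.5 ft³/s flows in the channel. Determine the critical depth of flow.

At critical depth, Q² T / (g A³) = 1, i.e. A³/T = Q²/g = 88.5²/32.2 = 243.2.
Trying y = 2.54 ft: A³/T = 434.9 — too large.
Trying y = 1.79 ft: A³/T = 110.7 — too small.
Trying y = 2.19 ft: A³/T = 243.9 — close enough.

y_c = 2.19 ft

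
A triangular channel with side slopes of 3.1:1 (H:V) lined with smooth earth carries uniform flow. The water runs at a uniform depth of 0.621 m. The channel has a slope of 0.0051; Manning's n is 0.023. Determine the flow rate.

Q = 1.65 m³/s

For a triangular section with side slope z = 3.1: A = zy² = 3.1×0.621² = 1.195 m²; P = 2y√(1+z²) = 2×0.621×3.257 = 4.046 m.
Hydraulic radius R = A/P = 1.195/4.046 = 0.2955 m.
Manning's equation: Q = (1/n) A R^(2/3) S^(1/2) = (1/0.023) × 1.195 × 0.2955^(2/3) × 0.0051^(1/2) = 1.65 m³/s.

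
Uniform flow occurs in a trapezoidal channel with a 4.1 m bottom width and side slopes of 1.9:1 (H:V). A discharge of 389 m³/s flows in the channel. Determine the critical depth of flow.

At critical depth, Q² T / (g A³) = 1, i.e. A³/T = Q²/g = 389²/9.81 = 15430.
At y = 6.51 m: A³/T = 42730 — high.
At y = 4.58 m: A³/T = 9374 — low.
At y = 5.15 m: A³/T = 15450 — close enough.

y_c = 5.15 m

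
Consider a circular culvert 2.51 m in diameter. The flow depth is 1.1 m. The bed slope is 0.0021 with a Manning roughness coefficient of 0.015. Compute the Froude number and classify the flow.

subcritical

For a circular section of diameter D = 2.51 m at depth y = 1.1 m, the central angle is θ = 2 arccos(1 − 2y/D) = 2.894 rad. Then A = (D²/8)(θ − sin θ) = 2.086 m² and P = Dθ/2 = 3.632 m.
Hydraulic radius R = A/P = 2.086/3.632 = 0.5744 m.
V = (1/n) R^(2/3) √S = (1/0.015) × 0.5744^(2/3) × √0.0021 = 2.111 m/s. Hydraulic depth D_h = A/T = 2.086/2.491 = 0.8375 m.
Froude number Fr = V/√(g·D_h) = 2.111/√(9.81×0.8375) = 0.736, which is less than 1, so the flow is subcritical.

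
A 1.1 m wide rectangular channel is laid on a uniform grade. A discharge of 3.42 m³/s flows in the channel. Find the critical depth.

For a rectangular channel, critical depth y_c = (q²/g)^(1/3) where q = Q/b = 3.42/1.1 = 3.109 m²/s.
So y_c = (3.109²/9.81)^(1/3) = 0.995 m.

y_c = 0.995 m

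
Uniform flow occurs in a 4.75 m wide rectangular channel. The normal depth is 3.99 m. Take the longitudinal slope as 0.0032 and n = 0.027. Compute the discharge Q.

Flow area A = b·y = 4.75 × 3.99 = 18.95 m². Wetted perimeter P = b + 2y = 4.75 + 2×3.99 = 12.73 m.
Hydraulic radius R = A/P = 18.95/12.73 = 1.489 m.
Manning's equation: Q = (1/n) A R^(2/3) S^(1/2) = (1/0.027) × 18.95 × 1.489^(2/3) × 0.0032^(1/2) = 51.8 m³/s.

Q = 51.8 m³/s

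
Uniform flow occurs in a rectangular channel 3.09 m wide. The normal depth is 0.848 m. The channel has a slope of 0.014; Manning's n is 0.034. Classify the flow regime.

subcritical

Flow area A = b·y = 3.09 × 0.848 = 2.62 m². Wetted perimeter P = b + 2y = 3.09 + 2×0.848 = 4.786 m.
Hydraulic radius R = A/P = 2.62/4.786 = 0.5475 m.
V = (1/n) R^(2/3) √S = (1/0.034) × 0.5475^(2/3) × √0.014 = 2.329 m/s. Hydraulic depth D_h = A/T = 2.62/3.09 = 0.848 m.
Froude number Fr = V/√(g·D_h) = 2.329/√(9.81×0.848) = 0.807, which is less than 1, so the flow is subcritical.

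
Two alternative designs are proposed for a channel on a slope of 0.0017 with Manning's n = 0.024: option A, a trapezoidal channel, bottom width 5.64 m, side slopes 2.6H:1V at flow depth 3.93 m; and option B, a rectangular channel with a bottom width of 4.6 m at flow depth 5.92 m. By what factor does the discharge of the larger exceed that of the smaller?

Channel A: With bottom width b = 5.64 m and side slope z = 2.6: A = (b + zy)y = (5.64 + 2.6×3.93)×3.93 = 62.32 m²; P = b + 2y√(1+z²) = 5.64 + 2×3.93×2.786 = 27.54 m. Hydraulic radius R = A/P = 62.32/27.54 = 2.263 m. Q_A = (1/0.024)·62.32·2.263^(2/3)·√0.0017 = 184.6 m³/s.
Channel B: Flow area A = b·y = 4.6 × 5.92 = 27.23 m². Wetted perimeter P = b + 2y = 4.6 + 2×5.92 = 16.44 m. Hydraulic radius R = A/P = 27.23/16.44 = 1.656 m. Q_B = (1/0.024)·27.23·1.656^(2/3)·√0.0017 = 65.5 m³/s.
The larger discharge is 184.6 m³/s and the smaller is 65.5 m³/s; the ratio is 2.82.

2.82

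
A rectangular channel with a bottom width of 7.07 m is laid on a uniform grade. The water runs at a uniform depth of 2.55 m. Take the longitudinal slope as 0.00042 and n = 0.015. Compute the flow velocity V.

Flow area A = b·y = 7.07 × 2.55 = 18.03 m². Wetted perimeter P = b + 2y = 7.07 + 2×2.55 = 12.17 m.
Hydraulic radius R = A/P = 18.03/12.17 = 1.481 m.
From Manning's equation, V = (1/n) R^(2/3) S^(1/2) = (1/0.015) × 1.481^(2/3) × 0.00042^(1/2) = 1.78 m/s.

V = 1.78 m/s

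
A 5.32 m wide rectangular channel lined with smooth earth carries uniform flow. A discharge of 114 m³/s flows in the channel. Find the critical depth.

For a rectangular channel, critical depth y_c = (q²/g)^(1/3) where q = Q/b = 114/5.32 = 21.43 m²/s.
So y_c = (21.43²/9.81)^(1/3) = 3.6 m.

y_c = 3.6 m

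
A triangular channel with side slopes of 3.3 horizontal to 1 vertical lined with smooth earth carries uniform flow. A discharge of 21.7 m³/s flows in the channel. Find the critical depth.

At critical depth, Q² T / (g A³) = 1, i.e. A³/T = Q²/g = 21.7²/9.81 = 48.
Try y = 1.87 m: A³/T = 124.5 — too large.
Try y = 1.55 m: A³/T = 48.71 — close enough.

y_c = 1.55 m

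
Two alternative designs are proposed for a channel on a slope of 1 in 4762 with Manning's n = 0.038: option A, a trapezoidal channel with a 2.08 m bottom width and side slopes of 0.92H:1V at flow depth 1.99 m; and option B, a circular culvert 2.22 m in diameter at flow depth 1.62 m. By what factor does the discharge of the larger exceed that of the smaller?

Channel A: With bottom width b = 2.08 m and side slope z = 0.92: A = (b + zy)y = (2.08 + 0.92×1.99)×1.99 = 7.782 m²; P = b + 2y√(1+z²) = 2.08 + 2×1.99×1.359 = 7.488 m. Hydraulic radius R = A/P = 7.782/7.488 = 1.039 m. Q_A = (1/0.038)·7.782·1.039^(2/3)·√0.00021 = 3.045 m³/s.
Channel B: For a circular section of diameter D = 2.22 m at depth y = 1.62 m, the central angle is θ = 2 arccos(1 − 2y/D) = 4.096 rad. Then A = (D²/8)(θ − sin θ) = 3.026 m² and P = Dθ/2 = 4.547 m. Hydraulic radius R = A/P = 3.026/4.547 = 0.6656 m. Q_B = (1/0.038)·3.026·0.6656^(2/3)·√0.00021 = 0.8798 m³/s.
The larger discharge is 3.045 m³/s and the smaller is 0.8798 m³/s; the ratio is 3.46.

3.46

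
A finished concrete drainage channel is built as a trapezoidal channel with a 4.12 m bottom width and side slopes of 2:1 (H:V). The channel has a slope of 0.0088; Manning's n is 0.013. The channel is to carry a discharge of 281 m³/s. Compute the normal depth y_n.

y_n = 2.84 m

Manning's equation rearranged: A R^(2/3) = nQ / (1·√S) = 0.013 × 281 / (√0.0088) = 38.94.
Trying y = 2.25 m: A R^(2/3) = 23.9 — too small.
Trying y = 3.13 m: A R^(2/3) = 47.95 — too large.
Trying y = 2.84 m: A R^(2/3) = 38.94 — ≈ 38.94.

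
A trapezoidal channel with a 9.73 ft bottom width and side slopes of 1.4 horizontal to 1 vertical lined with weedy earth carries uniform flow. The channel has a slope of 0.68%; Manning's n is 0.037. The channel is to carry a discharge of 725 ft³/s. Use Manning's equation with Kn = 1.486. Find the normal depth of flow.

y_n = 5.56 ft

Manning's equation rearranged: A R^(2/3) = nQ / (1.486·√S) = 0.037 × 725 / (1.486 × √0.0068) = 218.9.
At y = 4.38 ft: A R^(2/3) = 138.1 — too small.
At y = 5.56 ft: A R^(2/3) = 219.1 — matches.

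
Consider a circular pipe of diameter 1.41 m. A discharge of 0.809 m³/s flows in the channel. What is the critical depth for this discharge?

y_c = 0.462 m

At critical depth, Q² T / (g A³) = 1, i.e. A³/T = Q²/g = 0.809²/9.81 = 0.06672.
Try y = 0.582 m: A³/T = 0.162 — high.
Try y = 0.381 m: A³/T = 0.03153 — low.
Try y = 0.462 m: A³/T = 0.06658 — close enough.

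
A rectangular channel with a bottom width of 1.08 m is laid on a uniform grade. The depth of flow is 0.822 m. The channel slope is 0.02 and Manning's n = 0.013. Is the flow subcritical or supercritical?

Flow area A = b·y = 1.08 × 0.822 = 0.8878 m². Wetted perimeter P = b + 2y = 1.08 + 2×0.822 = 2.724 m.
Hydraulic radius R = A/P = 0.8878/2.724 = 0.3259 m.
V = (1/n) R^(2/3) √S = (1/0.013) × 0.3259^(2/3) × √0.02 = 5.152 m/s. Hydraulic depth D_h = A/T = 0.8878/1.08 = 0.822 m.
Froude number Fr = V/√(g·D_h) = 5.152/√(9.81×0.822) = 1.81, which is greater than 1, so the flow is supercritical.

supercritical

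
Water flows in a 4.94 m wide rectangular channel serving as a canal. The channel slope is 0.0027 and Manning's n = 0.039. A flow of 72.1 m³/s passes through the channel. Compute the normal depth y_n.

Manning's equation rearranged: A R^(2/3) = nQ / (1·√S) = 0.039 × 72.1 / (√0.0027) = 54.12.
Trying y = 6.05 m: A R^(2/3) = 43.47 — low.
Trying y = 8.08 m: A R^(2/3) = 61.05 — high.
Trying y = 7.28 m: A R^(2/3) = 54.08 — ≈ 54.12.

y_n = 7.28 m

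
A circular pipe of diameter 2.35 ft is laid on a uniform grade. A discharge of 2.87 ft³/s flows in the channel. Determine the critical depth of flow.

y_c = 0.564 ft

At critical depth, Q² T / (g A³) = 1, i.e. A³/T = Q²/g = 2.87²/32.2 = 0.2558.
Try y = 0.407 ft: A³/T = 0.07123 — too small.
Try y = 0.564 ft: A³/T = 0.2555 — ≈ 0.2558.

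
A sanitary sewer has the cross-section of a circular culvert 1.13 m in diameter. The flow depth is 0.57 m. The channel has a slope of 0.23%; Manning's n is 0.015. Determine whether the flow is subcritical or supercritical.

For a circular section of diameter D = 1.13 m at depth y = 0.57 m, the central angle is θ = 2 arccos(1 − 2y/D) = 3.159 rad. Then A = (D²/8)(θ − sin θ) = 0.5071 m² and P = Dθ/2 = 1.785 m.
Hydraulic radius R = A/P = 0.5071/1.785 = 0.2841 m.
V = (1/n) R^(2/3) √S = (1/0.015) × 0.2841^(2/3) × √0.0023 = 1.382 m/s. Hydraulic depth D_h = A/T = 0.5071/1.13 = 0.4488 m.
Froude number Fr = V/√(g·D_h) = 1.382/√(9.81×0.4488) = 0.659, which is less than 1, so the flow is subcritical.

subcritical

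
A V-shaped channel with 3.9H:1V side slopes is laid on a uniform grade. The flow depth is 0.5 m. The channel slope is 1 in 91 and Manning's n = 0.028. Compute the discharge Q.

Q = 1.42 m³/s

For a triangular section with side slope z = 3.9: A = zy² = 3.9×0.5² = 0.975 m²; P = 2y√(1+z²) = 2×0.5×4.026 = 4.026 m.
Hydraulic radius R = A/P = 0.975/4.026 = 0.2422 m.
Manning's equation: Q = (1/n) A R^(2/3) S^(1/2) = (1/0.028) × 0.975 × 0.2422^(2/3) × 0.01099^(1/2) = 1.42 m³/s.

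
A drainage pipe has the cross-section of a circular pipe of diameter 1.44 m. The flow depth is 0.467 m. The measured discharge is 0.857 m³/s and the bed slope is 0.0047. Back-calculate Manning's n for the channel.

For a circular section of diameter D = 1.44 m at depth y = 0.467 m, the central angle is θ = 2 arccos(1 − 2y/D) = 2.423 rad. Then A = (D²/8)(θ − sin θ) = 0.4576 m² and P = Dθ/2 = 1.745 m.
Hydraulic radius R = A/P = 0.4576/1.745 = 0.2623 m.
Rearranging Manning's equation: n = (1/Q) A R^(2/3) S^(1/2) = (1/0.857) × 0.4576 × 0.2623^(2/3) × √0.0047 = 0.015.

n = 0.015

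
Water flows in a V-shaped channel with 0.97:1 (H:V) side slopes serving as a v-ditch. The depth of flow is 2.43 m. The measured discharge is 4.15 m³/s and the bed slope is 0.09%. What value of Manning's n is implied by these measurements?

For a triangular section with side slope z = 0.97: A = zy² = 0.97×2.43² = 5.728 m²; P = 2y√(1+z²) = 2×2.43×1.393 = 6.771 m.
Hydraulic radius R = A/P = 5.728/6.771 = 0.846 m.
Rearranging Manning's equation: n = (1/Q) A R^(2/3) S^(1/2) = (1/4.15) × 5.728 × 0.846^(2/3) × √0.0009 = 0.037.

n = 0.037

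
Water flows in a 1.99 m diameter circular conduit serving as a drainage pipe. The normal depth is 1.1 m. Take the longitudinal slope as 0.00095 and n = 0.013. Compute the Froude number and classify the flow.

subcritical

For a circular section of diameter D = 1.99 m at depth y = 1.1 m, the central angle is θ = 2 arccos(1 − 2y/D) = 3.353 rad. Then A = (D²/8)(θ − sin θ) = 1.764 m² and P = Dθ/2 = 3.336 m.
Hydraulic radius R = A/P = 1.764/3.336 = 0.5286 m.
V = (1/n) R^(2/3) √S = (1/0.013) × 0.5286^(2/3) × √0.00095 = 1.55 m/s. Hydraulic depth D_h = A/T = 1.764/1.979 = 0.8913 m.
Froude number Fr = V/√(g·D_h) = 1.55/√(9.81×0.8913) = 0.524, which is less than 1, so the flow is subcritical.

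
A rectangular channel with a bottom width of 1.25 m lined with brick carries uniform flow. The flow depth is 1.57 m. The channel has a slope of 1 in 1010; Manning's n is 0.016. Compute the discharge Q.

Flow area A = b·y = 1.25 × 1.57 = 1.963 m². Wetted perimeter P = b + 2y = 1.25 + 2×1.57 = 4.39 m.
Hydraulic radius R = A/P = 1.963/4.39 = 0.447 m.
Manning's equation: Q = (1/n) A R^(2/3) S^(1/2) = (1/0.016) × 1.963 × 0.447^(2/3) × 0.0009901^(1/2) = 2.26 m³/s.

Q = 2.26 m³/s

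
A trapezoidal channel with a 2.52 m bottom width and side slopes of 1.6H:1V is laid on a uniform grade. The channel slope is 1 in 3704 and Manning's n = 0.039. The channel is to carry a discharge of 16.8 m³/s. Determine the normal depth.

Manning's equation rearranged: A R^(2/3) = nQ / (1·√S) = 0.039 × 16.8 / (√0.00027) = 39.88.
Trying y = 2.77 m: A R^(2/3) = 25.06 — short.
Trying y = 3.41 m: A R^(2/3) = 39.76 — close enough.

y_n = 3.41 m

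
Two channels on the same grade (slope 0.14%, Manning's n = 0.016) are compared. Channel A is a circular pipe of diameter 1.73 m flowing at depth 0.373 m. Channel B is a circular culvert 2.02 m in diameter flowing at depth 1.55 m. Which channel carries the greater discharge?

channel B

Channel A: For a circular section of diameter D = 1.73 m at depth y = 0.373 m, the central angle is θ = 2 arccos(1 − 2y/D) = 1.932 rad. Then A = (D²/8)(θ − sin θ) = 0.3726 m² and P = Dθ/2 = 1.671 m. Hydraulic radius R = A/P = 0.3726/1.671 = 0.223 m. Q_A = (1/0.016)·0.3726·0.223^(2/3)·√0.0014 = 0.3204 m³/s.
Channel B: For a circular section of diameter D = 2.02 m at depth y = 1.55 m, the central angle is θ = 2 arccos(1 − 2y/D) = 4.27 rad. Then A = (D²/8)(θ − sin θ) = 2.639 m² and P = Dθ/2 = 4.312 m. Hydraulic radius R = A/P = 2.639/4.312 = 0.6119 m. Q_B = (1/0.016)·2.639·0.6119^(2/3)·√0.0014 = 4.447 m³/s.
Q_A = 0.3204 m³/s vs Q_B = 4.447 m³/s, so channel B carries more.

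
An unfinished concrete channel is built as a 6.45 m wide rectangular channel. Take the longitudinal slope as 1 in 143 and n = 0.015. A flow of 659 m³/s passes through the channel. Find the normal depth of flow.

Manning's equation rearranged: A R^(2/3) = nQ / (1·√S) = 0.015 × 659 / (√0.006993) = 118.2.
Try y = 12.2 m: A R^(2/3) = 146.9 — high.
Try y = 7.72 m: A R^(2/3) = 86.13 — low.
Try y = 10.1 m: A R^(2/3) = 118.2 — matches.

y_n = 10.1 m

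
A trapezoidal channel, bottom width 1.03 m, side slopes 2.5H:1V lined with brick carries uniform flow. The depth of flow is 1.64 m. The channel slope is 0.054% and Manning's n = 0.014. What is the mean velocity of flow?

With bottom width b = 1.03 m and side slope z = 2.5: A = (b + zy)y = (1.03 + 2.5×1.64)×1.64 = 8.413 m²; P = b + 2y√(1+z²) = 1.03 + 2×1.64×2.693 = 9.862 m.
Hydraulic radius R = A/P = 8.413/9.862 = 0.8531 m.
From Manning's equation, V = (1/n) R^(2/3) S^(1/2) = (1/0.014) × 0.8531^(2/3) × 0.00054^(1/2) = 1.49 m/s.

V = 1.49 m/s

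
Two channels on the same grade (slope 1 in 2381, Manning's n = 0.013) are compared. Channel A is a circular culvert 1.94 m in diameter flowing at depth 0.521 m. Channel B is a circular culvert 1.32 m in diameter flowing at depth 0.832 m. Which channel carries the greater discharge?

channel B

Channel A: For a circular section of diameter D = 1.94 m at depth y = 0.521 m, the central angle is θ = 2 arccos(1 − 2y/D) = 2.179 rad. Then A = (D²/8)(θ − sin θ) = 0.6391 m² and P = Dθ/2 = 2.114 m. Hydraulic radius R = A/P = 0.6391/2.114 = 0.3024 m. Q_A = (1/0.013)·0.6391·0.3024^(2/3)·√0.00042 = 0.4539 m³/s.
Channel B: For a circular section of diameter D = 1.32 m at depth y = 0.832 m, the central angle is θ = 2 arccos(1 − 2y/D) = 3.669 rad. Then A = (D²/8)(θ − sin θ) = 0.9087 m² and P = Dθ/2 = 2.421 m. Hydraulic radius R = A/P = 0.9087/2.421 = 0.3753 m. Q_B = (1/0.013)·0.9087·0.3753^(2/3)·√0.00042 = 0.7453 m³/s.
Q_A = 0.4539 m³/s vs Q_B = 0.7453 m³/s, so channel B carries more.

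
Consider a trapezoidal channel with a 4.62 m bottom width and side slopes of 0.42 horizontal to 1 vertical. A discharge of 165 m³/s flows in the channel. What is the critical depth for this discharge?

At critical depth, Q² T / (g A³) = 1, i.e. A³/T = Q²/g = 165²/9.81 = 2775.
At y = 4.95 m: A³/T = 4154 — high.
At y = 3.49 m: A³/T = 1269 — low.
At y = 4.4 m: A³/T = 2772 — matches.

y_c = 4.4 m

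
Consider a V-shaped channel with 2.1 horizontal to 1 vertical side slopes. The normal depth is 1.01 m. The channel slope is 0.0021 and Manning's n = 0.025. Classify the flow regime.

For a triangular section with side slope z = 2.1: A = zy² = 2.1×1.01² = 2.142 m²; P = 2y√(1+z²) = 2×1.01×2.326 = 4.698 m.
Hydraulic radius R = A/P = 2.142/4.698 = 0.4559 m.
V = (1/n) R^(2/3) √S = (1/0.025) × 0.4559^(2/3) × √0.0021 = 1.086 m/s. Hydraulic depth D_h = A/T = 2.142/4.242 = 0.505 m.
Froude number Fr = V/√(g·D_h) = 1.086/√(9.81×0.505) = 0.488, which is less than 1, so the flow is subcritical.

subcritical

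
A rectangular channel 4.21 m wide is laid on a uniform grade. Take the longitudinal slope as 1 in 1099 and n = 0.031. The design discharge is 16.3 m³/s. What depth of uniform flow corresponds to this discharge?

Manning's equation rearranged: A R^(2/3) = nQ / (1·√S) = 0.031 × 16.3 / (√0.0009099) = 16.75.
Trying y = 2.5 m: A R^(2/3) = 11.5 — short.
Trying y = 4.14 m: A R^(2/3) = 21.77 — over.
Trying y = 3.35 m: A R^(2/3) = 16.74 — matches.

y_n = 3.35 m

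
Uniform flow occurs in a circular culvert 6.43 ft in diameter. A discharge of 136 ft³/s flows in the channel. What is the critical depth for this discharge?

y_c = 3.09 ft

At critical depth, Q² T / (g A³) = 1, i.e. A³/T = Q²/g = 136²/32.2 = 574.4.
Try y = 3.9 ft: A³/T = 1393 — too large.
Try y = 2.53 ft: A³/T = 265.9 — too small.
Try y = 3.09 ft: A³/T = 572 — close enough.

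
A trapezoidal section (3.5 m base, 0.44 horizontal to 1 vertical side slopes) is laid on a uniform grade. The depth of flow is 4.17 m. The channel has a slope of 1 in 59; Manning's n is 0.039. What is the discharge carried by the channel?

Q = 108 m³/s

With bottom width b = 3.5 m and side slope z = 0.44: A = (b + zy)y = (3.5 + 0.44×4.17)×4.17 = 22.25 m²; P = b + 2y√(1+z²) = 3.5 + 2×4.17×1.093 = 12.61 m.
Hydraulic radius R = A/P = 22.25/12.61 = 1.764 m.
Manning's equation: Q = (1/n) A R^(2/3) S^(1/2) = (1/0.039) × 22.25 × 1.764^(2/3) × 0.01695^(1/2) = 108 m³/s.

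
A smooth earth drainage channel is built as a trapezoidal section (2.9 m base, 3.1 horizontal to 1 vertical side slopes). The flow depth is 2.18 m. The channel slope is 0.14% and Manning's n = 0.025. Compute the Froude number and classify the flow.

subcritical

With bottom width b = 2.9 m and side slope z = 3.1: A = (b + zy)y = (2.9 + 3.1×2.18)×2.18 = 21.05 m²; P = b + 2y√(1+z²) = 2.9 + 2×2.18×3.257 = 17.1 m.
Hydraulic radius R = A/P = 21.05/17.1 = 1.231 m.
V = (1/n) R^(2/3) √S = (1/0.025) × 1.231^(2/3) × √0.0014 = 1.719 m/s. Hydraulic depth D_h = A/T = 21.05/16.42 = 1.283 m.
Froude number Fr = V/√(g·D_h) = 1.719/√(9.81×1.283) = 0.485, which is less than 1, so the flow is subcritical.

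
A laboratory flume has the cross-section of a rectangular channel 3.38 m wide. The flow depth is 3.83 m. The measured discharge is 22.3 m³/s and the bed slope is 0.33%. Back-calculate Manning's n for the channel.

n = 0.0371

Flow area A = b·y = 3.38 × 3.83 = 12.95 m². Wetted perimeter P = b + 2y = 3.38 + 2×3.83 = 11.04 m.
Hydraulic radius R = A/P = 12.95/11.04 = 1.173 m.
Rearranging Manning's equation: n = (1/Q) A R^(2/3) S^(1/2) = (1/22.3) × 12.95 × 1.173^(2/3) × √0.0033 = 0.0371.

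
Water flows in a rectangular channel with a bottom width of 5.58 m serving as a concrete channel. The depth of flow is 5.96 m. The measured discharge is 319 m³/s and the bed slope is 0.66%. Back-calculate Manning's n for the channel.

n = 0.013

Flow area A = b·y = 5.58 × 5.96 = 33.26 m². Wetted perimeter P = b + 2y = 5.58 + 2×5.96 = 17.5 m.
Hydraulic radius R = A/P = 33.26/17.5 = 1.9 m.
Rearranging Manning's equation: n = (1/Q) A R^(2/3) S^(1/2) = (1/319) × 33.26 × 1.9^(2/3) × √0.0066 = 0.013.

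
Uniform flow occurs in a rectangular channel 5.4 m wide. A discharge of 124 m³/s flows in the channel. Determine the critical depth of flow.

For a rectangular channel, critical depth y_c = (q²/g)^(1/3) where q = Q/b = 124/5.4 = 22.96 m²/s.
So y_c = (22.96²/9.81)^(1/3) = 3.77 m.

y_c = 3.77 m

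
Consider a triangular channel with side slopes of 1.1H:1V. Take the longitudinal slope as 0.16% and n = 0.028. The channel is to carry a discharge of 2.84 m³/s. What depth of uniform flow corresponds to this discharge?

y_n = 1.6 m

Manning's equation rearranged: A R^(2/3) = nQ / (1·√S) = 0.028 × 2.84 / (√0.0016) = 1.988.
At y = 1.26 m: A R^(2/3) = 1.05 — low.
At y = 1.82 m: A R^(2/3) = 2.799 — high.
At y = 1.6 m: A R^(2/3) = 1.985 — matches.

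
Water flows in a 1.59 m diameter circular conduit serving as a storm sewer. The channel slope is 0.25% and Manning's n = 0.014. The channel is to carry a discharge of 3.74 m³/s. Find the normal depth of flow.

y_n = 1.27 m

Manning's equation rearranged: A R^(2/3) = nQ / (1·√S) = 0.014 × 3.74 / (√0.0025) = 1.047.
Trying y = 1.41 m: A R^(2/3) = 1.136 — too large.
Trying y = 1.1 m: A R^(2/3) = 0.8849 — too small.
Trying y = 1.27 m: A R^(2/3) = 1.048 — close enough.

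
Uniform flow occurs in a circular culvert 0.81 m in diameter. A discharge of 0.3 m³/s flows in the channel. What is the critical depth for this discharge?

y_c = 0.326 m

At critical depth, Q² T / (g A³) = 1, i.e. A³/T = Q²/g = 0.3²/9.81 = 0.009174.
Trying y = 0.393 m: A³/T = 0.01882 — over.
Trying y = 0.26 m: A³/T = 0.003847 — short.
Trying y = 0.326 m: A³/T = 0.0092 — matches.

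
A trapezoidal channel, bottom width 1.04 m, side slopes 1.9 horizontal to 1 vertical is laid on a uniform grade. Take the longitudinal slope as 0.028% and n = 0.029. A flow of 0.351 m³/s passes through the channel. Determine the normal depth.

Manning's equation rearranged: A R^(2/3) = nQ / (1·√S) = 0.029 × 0.351 / (√0.00028) = 0.6083.
Try y = 0.643 m: A R^(2/3) = 0.7664 — high.
Try y = 0.414 m: A R^(2/3) = 0.3146 — low.
Try y = 0.575 m: A R^(2/3) = 0.6083 — matches.

y_n = 0.575 m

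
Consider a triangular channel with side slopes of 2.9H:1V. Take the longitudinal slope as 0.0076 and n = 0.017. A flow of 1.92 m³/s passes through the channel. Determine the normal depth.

y_n = 0.56 m

Manning's equation rearranged: A R^(2/3) = nQ / (1·√S) = 0.017 × 1.92 / (√0.0076) = 0.3744.
Trying y = 0.66 m: A R^(2/3) = 0.5811 — high.
Trying y = 0.499 m: A R^(2/3) = 0.2757 — low.
Trying y = 0.56 m: A R^(2/3) = 0.3749 — matches.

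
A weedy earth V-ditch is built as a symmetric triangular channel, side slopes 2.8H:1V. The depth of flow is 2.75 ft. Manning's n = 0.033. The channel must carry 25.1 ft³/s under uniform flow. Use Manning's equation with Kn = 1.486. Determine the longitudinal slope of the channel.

S = 0.000491

For a triangular section with side slope z = 2.8: A = zy² = 2.8×2.75² = 21.17 ft²; P = 2y√(1+z²) = 2×2.75×2.973 = 16.35 ft.
Hydraulic radius R = A/P = 21.17/16.35 = 1.295 ft.
From Manning's equation, S = [nQ / (1.486 A R^(2/3))]² = [0.033 × 25.1 / (1.486 × 21.17 × 1.295^(2/3))]² = 0.000491.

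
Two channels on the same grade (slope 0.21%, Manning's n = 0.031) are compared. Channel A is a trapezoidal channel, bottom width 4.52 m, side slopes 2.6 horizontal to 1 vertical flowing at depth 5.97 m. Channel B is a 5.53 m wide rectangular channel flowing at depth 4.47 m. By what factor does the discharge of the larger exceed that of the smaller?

Channel A: With bottom width b = 4.52 m and side slope z = 2.6: A = (b + zy)y = (4.52 + 2.6×5.97)×5.97 = 119.7 m²; P = b + 2y√(1+z²) = 4.52 + 2×5.97×2.786 = 37.78 m. Hydraulic radius R = A/P = 119.7/37.78 = 3.167 m. Q_A = (1/0.031)·119.7·3.167^(2/3)·√0.0021 = 381.4 m³/s.
Channel B: Flow area A = b·y = 5.53 × 4.47 = 24.72 m². Wetted perimeter P = b + 2y = 5.53 + 2×4.47 = 14.47 m. Hydraulic radius R = A/P = 24.72/14.47 = 1.708 m. Q_B = (1/0.031)·24.72·1.708^(2/3)·√0.0021 = 52.22 m³/s.
The larger discharge is 381.4 m³/s and the smaller is 52.22 m³/s; the ratio is 7.3.

7.3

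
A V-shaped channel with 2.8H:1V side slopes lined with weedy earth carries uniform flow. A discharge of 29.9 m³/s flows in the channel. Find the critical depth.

At critical depth, Q² T / (g A³) = 1, i.e. A³/T = Q²/g = 29.9²/9.81 = 91.13.
Trying y = 2.13 m: A³/T = 171.9 — high.
Trying y = 1.88 m: A³/T = 92.06 — close enough.

y_c = 1.88 m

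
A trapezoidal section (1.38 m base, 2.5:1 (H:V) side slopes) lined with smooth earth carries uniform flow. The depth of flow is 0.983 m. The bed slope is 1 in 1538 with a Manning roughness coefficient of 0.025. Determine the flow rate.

With bottom width b = 1.38 m and side slope z = 2.5: A = (b + zy)y = (1.38 + 2.5×0.983)×0.983 = 3.772 m²; P = b + 2y√(1+z²) = 1.38 + 2×0.983×2.693 = 6.674 m.
Hydraulic radius R = A/P = 3.772/6.674 = 0.5653 m.
Manning's equation: Q = (1/n) A R^(2/3) S^(1/2) = (1/0.025) × 3.772 × 0.5653^(2/3) × 0.0006502^(1/2) = 2.63 m³/s.

Q = 2.63 m³/s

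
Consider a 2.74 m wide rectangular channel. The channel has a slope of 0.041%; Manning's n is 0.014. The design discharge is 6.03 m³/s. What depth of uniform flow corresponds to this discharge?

y_n = 1.8 m

Manning's equation rearranged: A R^(2/3) = nQ / (1·√S) = 0.014 × 6.03 / (√0.00041) = 4.169.
Try y = 1.51 m: A R^(2/3) = 3.318 — low.
Try y = 2.07 m: A R^(2/3) = 4.987 — high.
Try y = 1.8 m: A R^(2/3) = 4.172 — matches.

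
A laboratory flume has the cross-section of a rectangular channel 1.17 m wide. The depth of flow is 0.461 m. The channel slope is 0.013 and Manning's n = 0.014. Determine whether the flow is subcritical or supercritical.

supercritical

Flow area A = b·y = 1.17 × 0.461 = 0.5394 m². Wetted perimeter P = b + 2y = 1.17 + 2×0.461 = 2.092 m.
Hydraulic radius R = A/P = 0.5394/2.092 = 0.2578 m.
V = (1/n) R^(2/3) √S = (1/0.014) × 0.2578^(2/3) × √0.013 = 3.299 m/s. Hydraulic depth D_h = A/T = 0.5394/1.17 = 0.461 m.
Froude number Fr = V/√(g·D_h) = 3.299/√(9.81×0.461) = 1.55, which is greater than 1, so the flow is supercritical.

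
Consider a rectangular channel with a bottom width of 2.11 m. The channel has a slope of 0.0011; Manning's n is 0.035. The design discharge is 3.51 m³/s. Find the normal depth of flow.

y_n = 2.2 m

Manning's equation rearranged: A R^(2/3) = nQ / (1·√S) = 0.035 × 3.51 / (√0.0011) = 3.704.
Trying y = 1.78 m: A R^(2/3) = 2.854 — short.
Trying y = 2.46 m: A R^(2/3) = 4.24 — over.
Trying y = 2.2 m: A R^(2/3) = 3.705 — ≈ 3.704.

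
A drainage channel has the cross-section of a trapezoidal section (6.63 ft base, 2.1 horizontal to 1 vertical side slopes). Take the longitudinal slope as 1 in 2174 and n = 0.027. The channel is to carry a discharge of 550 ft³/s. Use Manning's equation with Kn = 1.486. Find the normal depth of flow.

y_n = 7.8 ft

Manning's equation rearranged: A R^(2/3) = nQ / (1.486·√S) = 0.027 × 550 / (1.486 × √0.00046) = 465.9.
Try y = 9.7 ft: A R^(2/3) = 772 — high.
Try y = 7.8 ft: A R^(2/3) = 465.9 — ≈ 465.9.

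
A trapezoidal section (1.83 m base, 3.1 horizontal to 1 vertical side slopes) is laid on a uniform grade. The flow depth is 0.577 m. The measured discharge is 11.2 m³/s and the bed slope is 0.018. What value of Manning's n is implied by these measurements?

With bottom width b = 1.83 m and side slope z = 3.1: A = (b + zy)y = (1.83 + 3.1×0.577)×0.577 = 2.088 m²; P = b + 2y√(1+z²) = 1.83 + 2×0.577×3.257 = 5.589 m.
Hydraulic radius R = A/P = 2.088/5.589 = 0.3736 m.
Rearranging Manning's equation: n = (1/Q) A R^(2/3) S^(1/2) = (1/11.2) × 2.088 × 0.3736^(2/3) × √0.018 = 0.013.

n = 0.013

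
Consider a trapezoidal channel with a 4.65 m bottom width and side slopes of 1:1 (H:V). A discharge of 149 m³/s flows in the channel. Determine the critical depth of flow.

At critical depth, Q² T / (g A³) = 1, i.e. A³/T = Q²/g = 149²/9.81 = 2263.
Trying y = 4.3 m: A³/T = 4302 — high.
Trying y = 3.13 m: A³/T = 1324 — low.
Trying y = 3.62 m: A³/T = 2257 — ≈ 2263.

y_c = 3.62 m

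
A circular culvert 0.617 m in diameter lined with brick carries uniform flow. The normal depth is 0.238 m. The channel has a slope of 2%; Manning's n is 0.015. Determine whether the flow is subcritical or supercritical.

supercritical

For a circular section of diameter D = 0.617 m at depth y = 0.238 m, the central angle is θ = 2 arccos(1 − 2y/D) = 2.68 rad. Then A = (D²/8)(θ − sin θ) = 0.1064 m² and P = Dθ/2 = 0.8269 m.
Hydraulic radius R = A/P = 0.1064/0.8269 = 0.1286 m.
V = (1/n) R^(2/3) √S = (1/0.015) × 0.1286^(2/3) × √0.02 = 2.403 m/s. Hydraulic depth D_h = A/T = 0.1064/0.6007 = 0.1771 m.
Froude number Fr = V/√(g·D_h) = 2.403/√(9.81×0.1771) = 1.82, which is greater than 1, so the flow is supercritical.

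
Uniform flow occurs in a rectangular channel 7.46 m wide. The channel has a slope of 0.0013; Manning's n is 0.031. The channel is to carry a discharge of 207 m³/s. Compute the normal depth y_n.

y_n = 11.9 m

Manning's equation rearranged: A R^(2/3) = nQ / (1·√S) = 0.031 × 207 / (√0.0013) = 178.
At y = 14.3 m: A R^(2/3) = 219.8 — too large.
At y = 9.84 m: A R^(2/3) = 142.5 — too small.
At y = 11.9 m: A R^(2/3) = 178 — matches.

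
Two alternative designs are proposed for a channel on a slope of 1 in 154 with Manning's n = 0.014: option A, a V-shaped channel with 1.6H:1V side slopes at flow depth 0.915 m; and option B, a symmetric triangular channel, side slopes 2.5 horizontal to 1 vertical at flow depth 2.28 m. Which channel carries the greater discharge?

Channel A: For a triangular section with side slope z = 1.6: A = zy² = 1.6×0.915² = 1.34 m²; P = 2y√(1+z²) = 2×0.915×1.887 = 3.453 m. Hydraulic radius R = A/P = 1.34/3.453 = 0.388 m. Q_A = (1/0.014)·1.34·0.388^(2/3)·√0.006494 = 4.101 m³/s.
Channel B: For a triangular section with side slope z = 2.5: A = zy² = 2.5×2.28² = 13 m²; P = 2y√(1+z²) = 2×2.28×2.693 = 12.28 m. Hydraulic radius R = A/P = 13/12.28 = 1.058 m. Q_B = (1/0.014)·13·1.058^(2/3)·√0.006494 = 77.69 m³/s.
Q_A = 4.101 m³/s vs Q_B = 77.69 m³/s, so channel B carries more.

channel B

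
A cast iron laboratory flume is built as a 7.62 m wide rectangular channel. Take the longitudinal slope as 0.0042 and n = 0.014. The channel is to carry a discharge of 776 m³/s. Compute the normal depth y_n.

Manning's equation rearranged: A R^(2/3) = nQ / (1·√S) = 0.014 × 776 / (√0.0042) = 167.6.
Trying y = 8.98 m: A R^(2/3) = 131.9 — low.
Trying y = 13.5 m: A R^(2/3) = 212.6 — high.
Trying y = 11 m: A R^(2/3) = 167.7 — close enough.

y_n = 11 m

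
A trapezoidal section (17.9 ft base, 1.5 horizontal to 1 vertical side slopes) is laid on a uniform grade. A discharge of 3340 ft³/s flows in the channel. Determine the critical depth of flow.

y_c = 8.13 ft

At critical depth, Q² T / (g A³) = 1, i.e. A³/T = Q²/g = 3340²/32.2 = 346400.
Trying y = 8.9 ft: A³/T = 482400 — too large.
Trying y = 8.13 ft: A³/T = 346400 — matches.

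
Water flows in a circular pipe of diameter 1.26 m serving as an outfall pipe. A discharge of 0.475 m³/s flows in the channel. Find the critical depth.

At critical depth, Q² T / (g A³) = 1, i.e. A³/T = Q²/g = 0.475²/9.81 = 0.023.
At y = 0.287 m: A³/T = 0.009232 — low.
At y = 0.447 m: A³/T = 0.05157 — high.
At y = 0.363 m: A³/T = 0.02305 — ≈ 0.023.

y_c = 0.363 m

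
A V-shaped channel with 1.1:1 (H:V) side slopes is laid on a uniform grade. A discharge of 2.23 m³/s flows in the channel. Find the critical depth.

y_c = 0.965 m

At critical depth, Q² T / (g A³) = 1, i.e. A³/T = Q²/g = 2.23²/9.81 = 0.5069.
Try y = 0.697 m: A³/T = 0.09952 — too small.
Try y = 1.06 m: A³/T = 0.8096 — too large.
Try y = 0.965 m: A³/T = 0.5063 — close enough.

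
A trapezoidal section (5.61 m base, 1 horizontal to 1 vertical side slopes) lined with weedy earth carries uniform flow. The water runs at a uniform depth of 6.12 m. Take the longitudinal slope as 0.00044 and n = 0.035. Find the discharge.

Q = 92.1 m³/s

With bottom width b = 5.61 m and side slope z = 1: A = (b + zy)y = (5.61 + 1×6.12)×6.12 = 71.79 m²; P = b + 2y√(1+z²) = 5.61 + 2×6.12×1.414 = 22.92 m.
Hydraulic radius R = A/P = 71.79/22.92 = 3.132 m.
Manning's equation: Q = (1/n) A R^(2/3) S^(1/2) = (1/0.035) × 71.79 × 3.132^(2/3) × 0.00044^(1/2) = 92.1 m³/s.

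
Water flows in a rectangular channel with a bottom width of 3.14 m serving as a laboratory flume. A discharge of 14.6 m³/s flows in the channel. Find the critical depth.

y_c = 1.3 m

For a rectangular channel, critical depth y_c = (q²/g)^(1/3) where q = Q/b = 14.6/3.14 = 4.65 m²/s.
So y_c = (4.65²/9.81)^(1/3) = 1.3 m.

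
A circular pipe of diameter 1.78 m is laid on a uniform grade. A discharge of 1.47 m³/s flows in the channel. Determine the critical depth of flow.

y_c = 0.588 m

At critical depth, Q² T / (g A³) = 1, i.e. A³/T = Q²/g = 1.47²/9.81 = 0.2203.
Try y = 0.638 m: A³/T = 0.3019 — high.
Try y = 0.438 m: A³/T = 0.07022 — low.
Try y = 0.588 m: A³/T = 0.2203 — matches.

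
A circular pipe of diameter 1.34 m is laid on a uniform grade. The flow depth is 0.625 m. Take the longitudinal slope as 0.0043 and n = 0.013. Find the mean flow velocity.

V = 2.36 m/s

For a circular section of diameter D = 1.34 m at depth y = 0.625 m, the central angle is θ = 2 arccos(1 − 2y/D) = 3.007 rad. Then A = (D²/8)(θ − sin θ) = 0.6449 m² and P = Dθ/2 = 2.015 m.
Hydraulic radius R = A/P = 0.6449/2.015 = 0.3201 m.
From Manning's equation, V = (1/n) R^(2/3) S^(1/2) = (1/0.013) × 0.3201^(2/3) × 0.0043^(1/2) = 2.36 m/s.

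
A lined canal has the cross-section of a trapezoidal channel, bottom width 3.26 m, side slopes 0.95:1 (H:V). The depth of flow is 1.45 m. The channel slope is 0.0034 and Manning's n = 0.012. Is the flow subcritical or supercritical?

With bottom width b = 3.26 m and side slope z = 0.95: A = (b + zy)y = (3.26 + 0.95×1.45)×1.45 = 6.724 m²; P = b + 2y√(1+z²) = 3.26 + 2×1.45×1.379 = 7.26 m.
Hydraulic radius R = A/P = 6.724/7.26 = 0.9262 m.
V = (1/n) R^(2/3) √S = (1/0.012) × 0.9262^(2/3) × √0.0034 = 4.617 m/s. Hydraulic depth D_h = A/T = 6.724/6.015 = 1.118 m.
Froude number Fr = V/√(g·D_h) = 4.617/√(9.81×1.118) = 1.39, which is greater than 1, so the flow is supercritical.

supercritical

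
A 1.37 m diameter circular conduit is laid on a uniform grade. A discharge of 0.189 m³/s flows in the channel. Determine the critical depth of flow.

y_c = 0.221 m

At critical depth, Q² T / (g A³) = 1, i.e. A³/T = Q²/g = 0.189²/9.81 = 0.003641.
Trying y = 0.28 m: A³/T = 0.009182 — over.
Trying y = 0.184 m: A³/T = 0.001762 — short.
Trying y = 0.221 m: A³/T = 0.003627 — matches.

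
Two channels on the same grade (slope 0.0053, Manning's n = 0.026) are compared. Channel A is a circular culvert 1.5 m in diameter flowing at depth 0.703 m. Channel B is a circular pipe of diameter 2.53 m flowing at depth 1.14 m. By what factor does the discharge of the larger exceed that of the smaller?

3.76

Channel A: For a circular section of diameter D = 1.5 m at depth y = 0.703 m, the central angle is θ = 2 arccos(1 − 2y/D) = 3.016 rad. Then A = (D²/8)(θ − sin θ) = 0.8131 m² and P = Dθ/2 = 2.262 m. Hydraulic radius R = A/P = 0.8131/2.262 = 0.3594 m. Q_A = (1/0.026)·0.8131·0.3594^(2/3)·√0.0053 = 1.151 m³/s.
Channel B: For a circular section of diameter D = 2.53 m at depth y = 1.14 m, the central angle is θ = 2 arccos(1 − 2y/D) = 2.944 rad. Then A = (D²/8)(θ − sin θ) = 2.198 m² and P = Dθ/2 = 3.724 m. Hydraulic radius R = A/P = 2.198/3.724 = 0.5902 m. Q_B = (1/0.026)·2.198·0.5902^(2/3)·√0.0053 = 4.33 m³/s.
The larger discharge is 4.33 m³/s and the smaller is 1.151 m³/s; the ratio is 3.76.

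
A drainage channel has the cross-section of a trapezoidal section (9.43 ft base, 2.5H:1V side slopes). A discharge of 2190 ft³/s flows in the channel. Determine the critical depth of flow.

At critical depth, Q² T / (g A³) = 1, i.e. A³/T = Q²/g = 2190²/32.2 = 148900.
Try y = 8.62 ft: A³/T = 362500 — over.
Try y = 5.98 ft: A³/T = 78790 — short.
Try y = 6.98 ft: A³/T = 149000 — ≈ 148900.

y_c = 6.98 ft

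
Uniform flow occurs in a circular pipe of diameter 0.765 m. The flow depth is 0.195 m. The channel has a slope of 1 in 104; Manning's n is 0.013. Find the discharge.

For a circular section of diameter D = 0.765 m at depth y = 0.195 m, the central angle is θ = 2 arccos(1 − 2y/D) = 2.117 rad. Then A = (D²/8)(θ − sin θ) = 0.09235 m² and P = Dθ/2 = 0.8097 m.
Hydraulic radius R = A/P = 0.09235/0.8097 = 0.1141 m.
Manning's equation: Q = (1/n) A R^(2/3) S^(1/2) = (1/0.013) × 0.09235 × 0.1141^(2/3) × 0.009615^(1/2) = 0.164 m³/s.

Q = 0.164 m³/s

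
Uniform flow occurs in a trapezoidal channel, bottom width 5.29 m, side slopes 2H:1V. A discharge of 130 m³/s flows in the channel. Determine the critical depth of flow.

y_c = 2.8 m

At critical depth, Q² T / (g A³) = 1, i.e. A³/T = Q²/g = 130²/9.81 = 1723.
Trying y = 2.07 m: A³/T = 548.1 — low.
Trying y = 3.38 m: A³/T = 3592 — high.
Trying y = 2.8 m: A³/T = 1719 — close enough.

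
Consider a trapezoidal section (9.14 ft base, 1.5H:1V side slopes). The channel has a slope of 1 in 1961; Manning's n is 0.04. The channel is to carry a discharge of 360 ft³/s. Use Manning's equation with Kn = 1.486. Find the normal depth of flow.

Manning's equation rearranged: A R^(2/3) = nQ / (1.486·√S) = 0.04 × 360 / (1.486 × √0.0005099) = 429.1.
Try y = 6.96 ft: A R^(2/3) = 342.3 — low.
Try y = 9.42 ft: A R^(2/3) = 648.2 — high.
Try y = 7.76 ft: A R^(2/3) = 429.3 — matches.

y_n = 7.76 ft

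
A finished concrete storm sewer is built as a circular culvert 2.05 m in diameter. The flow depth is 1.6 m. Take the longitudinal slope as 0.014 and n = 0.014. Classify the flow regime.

supercritical

For a circular section of diameter D = 2.05 m at depth y = 1.6 m, the central angle is θ = 2 arccos(1 − 2y/D) = 4.333 rad. Then A = (D²/8)(θ − sin θ) = 2.764 m² and P = Dθ/2 = 4.441 m.
Hydraulic radius R = A/P = 2.764/4.441 = 0.6224 m.
V = (1/n) R^(2/3) √S = (1/0.014) × 0.6224^(2/3) × √0.014 = 6.161 m/s. Hydraulic depth D_h = A/T = 2.764/1.697 = 1.629 m.
Froude number Fr = V/√(g·D_h) = 6.161/√(9.81×1.629) = 1.54, which is greater than 1, so the flow is supercritical.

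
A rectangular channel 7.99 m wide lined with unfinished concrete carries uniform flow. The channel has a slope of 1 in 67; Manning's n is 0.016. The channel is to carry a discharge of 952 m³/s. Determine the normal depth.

y_n = 8.1 m

Manning's equation rearranged: A R^(2/3) = nQ / (1·√S) = 0.016 × 952 / (√0.01493) = 124.7.
At y = 10 m: A R^(2/3) = 160.8 — over.
At y = 8.1 m: A R^(2/3) = 124.7 — matches.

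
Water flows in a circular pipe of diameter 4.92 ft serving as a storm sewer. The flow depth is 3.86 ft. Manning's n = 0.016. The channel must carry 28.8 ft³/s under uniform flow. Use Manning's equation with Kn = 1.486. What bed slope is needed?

For a circular section of diameter D = 4.92 ft at depth y = 3.86 ft, the central angle is θ = 2 arccos(1 − 2y/D) = 4.352 rad. Then A = (D²/8)(θ − sin θ) = 16 ft² and P = Dθ/2 = 10.71 ft.
Hydraulic radius R = A/P = 16/10.71 = 1.494 ft.
From Manning's equation, S = [nQ / (1.486 A R^(2/3))]² = [0.016 × 28.8 / (1.486 × 16 × 1.494^(2/3))]² = 0.00022.

S = 0.00022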